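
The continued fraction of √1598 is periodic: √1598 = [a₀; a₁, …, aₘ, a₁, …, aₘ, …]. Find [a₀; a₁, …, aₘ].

a₀ = ⌊√1598⌋ = 39.
With m₀=0, d₀=1 and mₖ₊₁ = dₖaₖ − mₖ, dₖ₊₁ = (n − mₖ₊₁²)/dₖ, aₖ₊₁ = ⌊(a₀+mₖ₊₁)/dₖ₊₁⌋:
  k=1: m=39, d=77, a=1
  k=2: m=38, d=2, a=38
  k=3: m=38, d=77, a=1
  k=4: m=39, d=1, a=78
d=1 and a=2a₀=78 at k=4, so the next step gives (m, d) = (39, 77) again — its k=1 value — and the period has length 4.

[39; 1, 38, 1, 78]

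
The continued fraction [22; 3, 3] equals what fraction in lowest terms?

223/10

Fold from the inside: start with 3/1.
  3 + 1/3 = 10/3
  22 + 3/10 = 223/10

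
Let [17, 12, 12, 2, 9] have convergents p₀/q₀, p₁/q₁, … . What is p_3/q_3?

5159/302

Using pₖ = aₖpₖ₋₁ + pₖ₋₂, qₖ = aₖqₖ₋₁ + qₖ₋₂ (with p₋₁=1, p₋₂=0, q₋₁=0, q₋₂=1):
  k=0: a=17, p=17, q=1
  k=1: a=12, p=205, q=12
  k=2: a=12, p=2477, q=145
  k=3: a=2, p=5159, q=302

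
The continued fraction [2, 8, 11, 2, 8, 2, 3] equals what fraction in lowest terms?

24628/11597

Fold from the inside: start with 3/1.
  2 + 1/3 = 7/3
  8 + 3/7 = 59/7
  2 + 7/59 = 125/59
  11 + 59/125 = 1434/125
  8 + 125/1434 = 11597/1434
  2 + 1434/11597 = 24628/11597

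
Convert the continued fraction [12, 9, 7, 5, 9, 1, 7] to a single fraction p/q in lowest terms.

320936/26503

Fold from the inside: start with 7/1.
  1 + 1/7 = 8/7
  9 + 7/8 = 79/8
  5 + 8/79 = 403/79
  7 + 79/403 = 2900/403
  9 + 403/2900 = 26503/2900
  12 + 2900/26503 = 320936/26503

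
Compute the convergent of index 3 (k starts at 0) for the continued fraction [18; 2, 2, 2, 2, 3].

221/12

Using pₖ = aₖpₖ₋₁ + pₖ₋₂, qₖ = aₖqₖ₋₁ + qₖ₋₂ (with p₋₁=1, p₋₂=0, q₋₁=0, q₋₂=1):
  k=0: a=18, p=18, q=1
  k=1: a=2, p=37, q=2
  k=2: a=2, p=92, q=5
  k=3: a=2, p=221, q=12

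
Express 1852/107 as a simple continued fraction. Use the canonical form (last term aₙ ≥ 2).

1852 = 17·107 + 33
107 = 3·33 + 8
33 = 4·8 + 1
8 = 8·1 + 0  (stop)
So 1852/107 = [17; 3, 4, 8].

[17; 3, 4, 8]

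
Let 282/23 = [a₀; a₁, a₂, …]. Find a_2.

1

282 = 12·23 + 6   →  a_0 = 12
23 = 3·6 + 5   →  a_1 = 3
6 = 1·5 + 1   →  a_2 = 1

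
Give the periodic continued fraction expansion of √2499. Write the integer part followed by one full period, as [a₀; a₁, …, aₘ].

[49; 1, 98]

a₀ = ⌊√2499⌋ = 49.
With m₀=0, d₀=1 and mₖ₊₁ = dₖaₖ − mₖ, dₖ₊₁ = (n − mₖ₊₁²)/dₖ, aₖ₊₁ = ⌊(a₀+mₖ₊₁)/dₖ₊₁⌋:
  k=1: m=49, d=98, a=1
  k=2: m=49, d=1, a=98
d=1 and a=2a₀=98 at k=2, so the next step gives (m, d) = (49, 98) again — its k=1 value — and the period has length 2.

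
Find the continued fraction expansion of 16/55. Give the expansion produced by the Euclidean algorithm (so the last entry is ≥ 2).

16 = 0*55 + 16
55 = 3*16 + 7
16 = 2*7 + 2
7 = 3*2 + 1
2 = 2*1 + 0  (stop)
So 16/55 = [0; 3, 2, 3, 2].

[0; 3, 2, 3, 2]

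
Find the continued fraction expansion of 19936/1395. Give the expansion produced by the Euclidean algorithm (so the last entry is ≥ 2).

[14; 3, 2, 3, 2, 2, 10]

19936 = 14·1395 + 406
1395 = 3·406 + 177
406 = 2·177 + 52
177 = 3·52 + 21
52 = 2·21 + 10
21 = 2·10 + 1
10 = 10·1 + 0  (stop)
So 19936/1395 = [14; 3, 2, 3, 2, 2, 10].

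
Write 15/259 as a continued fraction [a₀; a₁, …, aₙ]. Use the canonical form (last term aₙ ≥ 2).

15 = 0·259 + 15
259 = 17·15 + 4
15 = 3·4 + 3
4 = 1·3 + 1
3 = 3·1 + 0  (stop)
So 15/259 = [0; 17, 3, 1, 3].

[0; 17, 3, 1, 3]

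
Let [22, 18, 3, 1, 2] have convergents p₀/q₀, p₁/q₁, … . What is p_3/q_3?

Using pₖ = aₖpₖ₋₁ + pₖ₋₂, qₖ = aₖqₖ₋₁ + qₖ₋₂ (with p₋₁=1, p₋₂=0, q₋₁=0, q₋₂=1):
  k=0: a=22, p=22, q=1
  k=1: a=18, p=397, q=18
  k=2: a=3, p=1213, q=55
  k=3: a=1, p=1610, q=73

1610/73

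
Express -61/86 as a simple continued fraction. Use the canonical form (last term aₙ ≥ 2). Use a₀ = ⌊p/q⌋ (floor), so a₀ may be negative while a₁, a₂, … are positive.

[-1; 3, 2, 3, 1, 2]

-61 = -1·86 + 25
86 = 3·25 + 11
25 = 2·11 + 3
11 = 3·3 + 2
3 = 1·2 + 1
2 = 2·1 + 0  (stop)
So -61/86 = [-1; 3, 2, 3, 1, 2].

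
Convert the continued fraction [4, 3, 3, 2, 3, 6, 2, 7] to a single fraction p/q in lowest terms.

34465/8008

Using pₖ = aₖpₖ₋₁ + pₖ₋₂ and qₖ = aₖqₖ₋₁ + qₖ₋₂:
  k=0: a=4, p=4, q=1
  k=1: a=3, p=13, q=3
  k=2: a=3, p=43, q=10
  k=3: a=2, p=99, q=23
  k=4: a=3, p=340, q=79
  k=5: a=6, p=2139, q=497
  k=6: a=2, p=4618, q=1073
  k=7: a=7, p=34465, q=8008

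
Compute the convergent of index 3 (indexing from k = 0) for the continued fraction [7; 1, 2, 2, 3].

Using pₖ = aₖpₖ₋₁ + pₖ₋₂, qₖ = aₖqₖ₋₁ + qₖ₋₂ (with p₋₁=1, p₋₂=0, q₋₁=0, q₋₂=1):
  k=0: a=7, p=7, q=1
  k=1: a=1, p=8, q=1
  k=2: a=2, p=23, q=3
  k=3: a=2, p=54, q=7

54/7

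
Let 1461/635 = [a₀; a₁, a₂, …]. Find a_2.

1461 = 2·635 + 191   →  a_0 = 2
635 = 3·191 + 62   →  a_1 = 3
191 = 3·62 + 5   →  a_2 = 3

3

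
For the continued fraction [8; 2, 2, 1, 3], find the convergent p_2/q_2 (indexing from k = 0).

42/5

Using pₖ = aₖpₖ₋₁ + pₖ₋₂, qₖ = aₖqₖ₋₁ + qₖ₋₂ (with p₋₁=1, p₋₂=0, q₋₁=0, q₋₂=1):
  k=0: a=8, p=8, q=1
  k=1: a=2, p=17, q=2
  k=2: a=2, p=42, q=5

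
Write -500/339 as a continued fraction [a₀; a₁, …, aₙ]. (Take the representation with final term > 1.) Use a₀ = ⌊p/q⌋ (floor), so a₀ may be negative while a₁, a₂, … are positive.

-500 = -2×339 + 178
339 = 1×178 + 161
178 = 1×161 + 17
161 = 9×17 + 8
17 = 2×8 + 1
8 = 8×1 + 0  (stop)
So -500/339 = [-2; 1, 1, 9, 2, 8].

[-2; 1, 1, 9, 2, 8]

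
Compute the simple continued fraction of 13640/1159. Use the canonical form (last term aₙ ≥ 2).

[11; 1, 3, 3, 12, 2, 3]

13640 = 11×1159 + 891
1159 = 1×891 + 268
891 = 3×268 + 87
268 = 3×87 + 7
87 = 12×7 + 3
7 = 2×3 + 1
3 = 3×1 + 0  (stop)
So 13640/1159 = [11; 1, 3, 3, 12, 2, 3].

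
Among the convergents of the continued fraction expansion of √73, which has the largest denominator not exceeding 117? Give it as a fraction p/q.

581/68

√73 = [8; 1, 1, 5, 5, 1, 1, 16, …] (period length 7).
Convergents:
  p_0/q_0 = 8/1
  p_1/q_1 = 9/1
  p_2/q_2 = 17/2
  p_3/q_3 = 94/11
  p_4/q_4 = 487/57
  p_5/q_5 = 581/68
  p_6/q_6 = 1068/125
q_5 = 68 ≤ 117 < 125 = q_6, so the answer is 581/68.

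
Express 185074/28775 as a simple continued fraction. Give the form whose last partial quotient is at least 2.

185074 = 6·28775 + 12424
28775 = 2·12424 + 3927
12424 = 3·3927 + 643
3927 = 6·643 + 69
643 = 9·69 + 22
69 = 3·22 + 3
22 = 7·3 + 1
3 = 3·1 + 0  (stop)
So 185074/28775 = [6; 2, 3, 6, 9, 3, 7, 3].

[6; 2, 3, 6, 9, 3, 7, 3]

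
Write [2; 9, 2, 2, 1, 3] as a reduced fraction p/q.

516/245

Fold from the inside: start with 3/1.
  1 + 1/3 = 4/3
  2 + 3/4 = 11/4
  2 + 4/11 = 26/11
  9 + 11/26 = 245/26
  2 + 26/245 = 516/245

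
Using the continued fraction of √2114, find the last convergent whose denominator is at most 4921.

√2114 = [45; 1, 44, 1, 90, …] (period length 4).
Convergents:
  p_0/q_0 = 45/1
  p_1/q_1 = 46/1
  p_2/q_2 = 2069/45
  p_3/q_3 = 2115/46
  p_4/q_4 = 192419/4185
  p_5/q_5 = 194534/4231
  p_6/q_6 = 8751915/190349
q_5 = 4231 ≤ 4921 < 190349 = q_6, so the answer is 194534/4231.

194534/4231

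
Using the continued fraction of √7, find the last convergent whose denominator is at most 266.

√7 = [2; 1, 1, 1, 4, …] (period length 4).
Convergents:
  p_0/q_0 = 2/1
  p_1/q_1 = 3/1
  p_2/q_2 = 5/2
  p_3/q_3 = 8/3
  p_4/q_4 = 37/14
  p_5/q_5 = 45/17
  p_6/q_6 = 82/31
  p_7/q_7 = 127/48
  p_8/q_8 = 590/223
  p_9/q_9 = 717/271
q_8 = 223 ≤ 266 < 271 = q_9, so the answer is 590/223.

590/223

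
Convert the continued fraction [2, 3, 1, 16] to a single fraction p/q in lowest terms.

151/67

Fold from the inside: start with 16/1.
  1 + 1/16 = 17/16
  3 + 16/17 = 67/17
  2 + 17/67 = 151/67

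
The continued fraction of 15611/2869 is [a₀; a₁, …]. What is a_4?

15611 = 5·2869 + 1266   →  a_0 = 5
2869 = 2·1266 + 337   →  a_1 = 2
1266 = 3·337 + 255   →  a_2 = 3
337 = 1·255 + 82   →  a_3 = 1
255 = 3·82 + 9   →  a_4 = 3

3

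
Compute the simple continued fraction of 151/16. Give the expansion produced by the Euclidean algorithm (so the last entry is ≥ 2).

[9; 2, 3, 2]

151 = 9×16 + 7
16 = 2×7 + 2
7 = 3×2 + 1
2 = 2×1 + 0  (stop)
So 151/16 = [9; 2, 3, 2].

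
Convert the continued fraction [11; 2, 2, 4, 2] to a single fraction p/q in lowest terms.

559/49

Fold from the inside: start with 2/1.
  4 + 1/2 = 9/2
  2 + 2/9 = 20/9
  2 + 9/20 = 49/20
  11 + 20/49 = 559/49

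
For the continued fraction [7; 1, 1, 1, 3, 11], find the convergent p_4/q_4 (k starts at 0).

84/11

Using pₖ = aₖpₖ₋₁ + pₖ₋₂, qₖ = aₖqₖ₋₁ + qₖ₋₂ (with p₋₁=1, p₋₂=0, q₋₁=0, q₋₂=1):
  k=0: a=7, p=7, q=1
  k=1: a=1, p=8, q=1
  k=2: a=1, p=15, q=2
  k=3: a=1, p=23, q=3
  k=4: a=3, p=84, q=11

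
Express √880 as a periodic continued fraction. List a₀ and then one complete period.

a₀ = ⌊√880⌋ = 29.

[29; 1, 1, 1, 58]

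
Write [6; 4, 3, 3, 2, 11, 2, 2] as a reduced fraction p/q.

Using pₖ = aₖpₖ₋₁ + pₖ₋₂ and qₖ = aₖqₖ₋₁ + qₖ₋₂:
  k=0: a=6, p=6, q=1
  k=1: a=4, p=25, q=4
  k=2: a=3, p=81, q=13
  k=3: a=3, p=268, q=43
  k=4: a=2, p=617, q=99
  k=5: a=11, p=7055, q=1132
  k=6: a=2, p=14727, q=2363
  k=7: a=2, p=36509, q=5858

36509/5858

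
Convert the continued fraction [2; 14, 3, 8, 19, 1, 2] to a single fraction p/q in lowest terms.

Using pₖ = aₖpₖ₋₁ + pₖ₋₂ and qₖ = aₖqₖ₋₁ + qₖ₋₂:
  k=0: a=2, p=2, q=1
  k=1: a=14, p=29, q=14
  k=2: a=3, p=89, q=43
  k=3: a=8, p=741, q=358
  k=4: a=19, p=14168, q=6845
  k=5: a=1, p=14909, q=7203
  k=6: a=2, p=43986, q=21251

43986/21251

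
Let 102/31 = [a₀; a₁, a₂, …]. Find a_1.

3

102 = 3·31 + 9   →  a_0 = 3
31 = 3·9 + 4   →  a_1 = 3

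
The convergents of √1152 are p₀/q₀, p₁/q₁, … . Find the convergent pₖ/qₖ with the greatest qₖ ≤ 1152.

38625/1138

√1152 = [33; 1, 15, 1, 66, …] (period length 4).
Convergents:
  p_0/q_0 = 33/1
  p_1/q_1 = 34/1
  p_2/q_2 = 543/16
  p_3/q_3 = 577/17
  p_4/q_4 = 38625/1138
  p_5/q_5 = 39202/1155
q_4 = 1138 ≤ 1152 < 1155 = q_5, so the answer is 38625/1138.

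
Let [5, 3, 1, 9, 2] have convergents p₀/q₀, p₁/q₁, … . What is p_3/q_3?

205/39

Using pₖ = aₖpₖ₋₁ + pₖ₋₂, qₖ = aₖqₖ₋₁ + qₖ₋₂ (with p₋₁=1, p₋₂=0, q₋₁=0, q₋₂=1):
  k=0: a=5, p=5, q=1
  k=1: a=3, p=16, q=3
  k=2: a=1, p=21, q=4
  k=3: a=9, p=205, q=39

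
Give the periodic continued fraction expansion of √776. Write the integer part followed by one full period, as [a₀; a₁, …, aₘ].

a₀ = ⌊√776⌋ = 27.

[27; 1, 5, 1, 54]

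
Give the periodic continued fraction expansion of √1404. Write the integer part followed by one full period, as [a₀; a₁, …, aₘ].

a₀ = ⌊√1404⌋ = 37.
With m₀=0, d₀=1 and mₖ₊₁ = dₖaₖ − mₖ, dₖ₊₁ = (n − mₖ₊₁²)/dₖ, aₖ₊₁ = ⌊(a₀+mₖ₊₁)/dₖ₊₁⌋:
  k=1: m=37, d=35, a=2
  k=2: m=33, d=9, a=7
  k=3: m=30, d=56, a=1
  k=4: m=26, d=13, a=4
  k=5: m=26, d=56, a=1
  k=6: m=30, d=9, a=7
  k=7: m=33, d=35, a=2
  k=8: m=37, d=1, a=74
d=1 and a=2a₀=74 at k=8, so the next step gives (m, d) = (37, 35) again — its k=1 value — and the period has length 8.

[37; 2, 7, 1, 4, 1, 7, 2, 74]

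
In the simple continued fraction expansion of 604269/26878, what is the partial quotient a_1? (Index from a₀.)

2

604269 = 22·26878 + 12953   →  a_0 = 22
26878 = 2·12953 + 972   →  a_1 = 2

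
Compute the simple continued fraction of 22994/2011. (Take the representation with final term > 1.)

[11; 2, 3, 3, 2, 1, 1, 15]

22994 = 11·2011 + 873
2011 = 2·873 + 265
873 = 3·265 + 78
265 = 3·78 + 31
78 = 2·31 + 16
31 = 1·16 + 15
16 = 1·15 + 1
15 = 15·1 + 0  (stop)
So 22994/2011 = [11; 2, 3, 3, 2, 1, 1, 15].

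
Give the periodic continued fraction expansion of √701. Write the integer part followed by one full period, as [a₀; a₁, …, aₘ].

[26; 2, 10, 10, 2, 52]

a₀ = ⌊√701⌋ = 26.
With m₀=0, d₀=1 and mₖ₊₁ = dₖaₖ − mₖ, dₖ₊₁ = (n − mₖ₊₁²)/dₖ, aₖ₊₁ = ⌊(a₀+mₖ₊₁)/dₖ₊₁⌋:
  k=1: m=26, d=25, a=2
  k=2: m=24, d=5, a=10
  k=3: m=26, d=5, a=10
  k=4: m=24, d=25, a=2
  k=5: m=26, d=1, a=52
d=1 and a=2a₀=52 at k=5, so the next step gives (m, d) = (26, 25) again — its k=1 value — and the period has length 5.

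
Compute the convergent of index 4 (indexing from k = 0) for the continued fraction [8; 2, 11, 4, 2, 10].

1789/211

Using pₖ = aₖpₖ₋₁ + pₖ₋₂, qₖ = aₖqₖ₋₁ + qₖ₋₂ (with p₋₁=1, p₋₂=0, q₋₁=0, q₋₂=1):
  k=0: a=8, p=8, q=1
  k=1: a=2, p=17, q=2
  k=2: a=11, p=195, q=23
  k=3: a=4, p=797, q=94
  k=4: a=2, p=1789, q=211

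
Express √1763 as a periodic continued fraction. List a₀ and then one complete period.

a₀ = ⌊√1763⌋ = 41.
With m₀=0, d₀=1 and mₖ₊₁ = dₖaₖ − mₖ, dₖ₊₁ = (n − mₖ₊₁²)/dₖ, aₖ₊₁ = ⌊(a₀+mₖ₊₁)/dₖ₊₁⌋:
  k=1: m=41, d=82, a=1
  k=2: m=41, d=1, a=82
d=1 and a=2a₀=82 at k=2, so the next step gives (m, d) = (41, 82) again — its k=1 value — and the period has length 2.

[41; 1, 82]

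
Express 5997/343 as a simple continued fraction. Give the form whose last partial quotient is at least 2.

[17; 2, 15, 11]

5997 = 17×343 + 166
343 = 2×166 + 11
166 = 15×11 + 1
11 = 11×1 + 0  (stop)
So 5997/343 = [17; 2, 15, 11].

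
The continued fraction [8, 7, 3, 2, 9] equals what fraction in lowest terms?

3914/481

Using pₖ = aₖpₖ₋₁ + pₖ₋₂ and qₖ = aₖqₖ₋₁ + qₖ₋₂:
  k=0: a=8, p=8, q=1
  k=1: a=7, p=57, q=7
  k=2: a=3, p=179, q=22
  k=3: a=2, p=415, q=51
  k=4: a=9, p=3914, q=481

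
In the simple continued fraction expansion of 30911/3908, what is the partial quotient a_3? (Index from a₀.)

14

30911 = 7·3908 + 3555   →  a_0 = 7
3908 = 1·3555 + 353   →  a_1 = 1
3555 = 10·353 + 25   →  a_2 = 10
353 = 14·25 + 3   →  a_3 = 14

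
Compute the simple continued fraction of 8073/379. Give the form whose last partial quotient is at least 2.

8073 = 21·379 + 114
379 = 3·114 + 37
114 = 3·37 + 3
37 = 12·3 + 1
3 = 3·1 + 0  (stop)
So 8073/379 = [21; 3, 3, 12, 3].

[21; 3, 3, 12, 3]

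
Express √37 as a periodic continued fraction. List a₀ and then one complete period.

[6; 12]

a₀ = ⌊√37⌋ = 6.
With m₀=0, d₀=1 and mₖ₊₁ = dₖaₖ − mₖ, dₖ₊₁ = (n − mₖ₊₁²)/dₖ, aₖ₊₁ = ⌊(a₀+mₖ₊₁)/dₖ₊₁⌋:
  k=1: m=6, d=1, a=12
d=1 and a=2a₀=12 at k=1, so the next step gives (m, d) = (6, 1) again — its k=1 value — and the period has length 1.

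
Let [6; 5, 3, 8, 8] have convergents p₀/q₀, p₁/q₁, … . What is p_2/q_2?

Using pₖ = aₖpₖ₋₁ + pₖ₋₂, qₖ = aₖqₖ₋₁ + qₖ₋₂ (with p₋₁=1, p₋₂=0, q₋₁=0, q₋₂=1):
  k=0: a=6, p=6, q=1
  k=1: a=5, p=31, q=5
  k=2: a=3, p=99, q=16

99/16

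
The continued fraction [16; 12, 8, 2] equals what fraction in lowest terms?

3313/206

Fold from the inside: start with 2/1.
  8 + 1/2 = 17/2
  12 + 2/17 = 206/17
  16 + 17/206 = 3313/206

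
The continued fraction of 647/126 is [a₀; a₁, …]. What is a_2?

2

647 = 5·126 + 17   →  a_0 = 5
126 = 7·17 + 7   →  a_1 = 7
17 = 2·7 + 3   →  a_2 = 2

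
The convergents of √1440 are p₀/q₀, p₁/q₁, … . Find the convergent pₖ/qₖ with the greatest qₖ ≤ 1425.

√1440 = [37; 1, 17, 1, 74, …] (period length 4).
Convergents:
  p_0/q_0 = 37/1
  p_1/q_1 = 38/1
  p_2/q_2 = 683/18
  p_3/q_3 = 721/19
  p_4/q_4 = 54037/1424
  p_5/q_5 = 54758/1443
q_4 = 1424 ≤ 1425 < 1443 = q_5, so the answer is 54037/1424.

54037/1424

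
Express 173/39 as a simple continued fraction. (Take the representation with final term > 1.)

173 = 4×39 + 17
39 = 2×17 + 5
17 = 3×5 + 2
5 = 2×2 + 1
2 = 2×1 + 0  (stop)
So 173/39 = [4; 2, 3, 2, 2].

[4; 2, 3, 2, 2]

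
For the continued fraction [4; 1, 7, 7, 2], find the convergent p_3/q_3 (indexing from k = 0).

Using pₖ = aₖpₖ₋₁ + pₖ₋₂, qₖ = aₖqₖ₋₁ + qₖ₋₂ (with p₋₁=1, p₋₂=0, q₋₁=0, q₋₂=1):
  k=0: a=4, p=4, q=1
  k=1: a=1, p=5, q=1
  k=2: a=7, p=39, q=8
  k=3: a=7, p=278, q=57

278/57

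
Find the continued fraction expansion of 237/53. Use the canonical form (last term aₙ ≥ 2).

237 = 4*53 + 25
53 = 2*25 + 3
25 = 8*3 + 1
3 = 3*1 + 0  (stop)
So 237/53 = [4; 2, 8, 3].

[4; 2, 8, 3]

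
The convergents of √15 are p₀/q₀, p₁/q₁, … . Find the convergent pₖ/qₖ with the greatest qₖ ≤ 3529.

13203/3409

√15 = [3; 1, 6, …] (period length 2).
Convergents:
  p_0/q_0 = 3/1
  p_1/q_1 = 4/1
  p_2/q_2 = 27/7
  p_3/q_3 = 31/8
  p_4/q_4 = 213/55
  p_5/q_5 = 244/63
  p_6/q_6 = 1677/433
  p_7/q_7 = 1921/496
  p_8/q_8 = 13203/3409
  p_9/q_9 = 15124/3905
q_8 = 3409 ≤ 3529 < 3905 = q_9, so the answer is 13203/3409.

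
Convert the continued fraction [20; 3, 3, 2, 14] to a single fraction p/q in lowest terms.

6741/332

Using pₖ = aₖpₖ₋₁ + pₖ₋₂ and qₖ = aₖqₖ₋₁ + qₖ₋₂:
  k=0: a=20, p=20, q=1
  k=1: a=3, p=61, q=3
  k=2: a=3, p=203, q=10
  k=3: a=2, p=467, q=23
  k=4: a=14, p=6741, q=332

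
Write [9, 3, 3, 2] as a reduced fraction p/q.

Fold from the inside: start with 2/1.
  3 + 1/2 = 7/2
  3 + 2/7 = 23/7
  9 + 7/23 = 214/23

214/23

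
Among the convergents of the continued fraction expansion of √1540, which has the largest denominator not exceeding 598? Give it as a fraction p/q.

√1540 = [39; 4, 8, 2, 8, 4, 78, …] (period length 6).
Convergents:
  p_0/q_0 = 39/1
  p_1/q_1 = 157/4
  p_2/q_2 = 1295/33
  p_3/q_3 = 2747/70
  p_4/q_4 = 23271/593
  p_5/q_5 = 95831/2442
q_4 = 593 ≤ 598 < 2442 = q_5, so the answer is 23271/593.

23271/593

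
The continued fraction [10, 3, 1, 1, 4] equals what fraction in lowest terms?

Using pₖ = aₖpₖ₋₁ + pₖ₋₂ and qₖ = aₖqₖ₋₁ + qₖ₋₂:
  k=0: a=10, p=10, q=1
  k=1: a=3, p=31, q=3
  k=2: a=1, p=41, q=4
  k=3: a=1, p=72, q=7
  k=4: a=4, p=329, q=32

329/32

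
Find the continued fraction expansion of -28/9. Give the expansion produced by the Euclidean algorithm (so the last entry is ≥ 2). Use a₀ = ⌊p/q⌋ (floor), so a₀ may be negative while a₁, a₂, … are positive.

-28 = -4·9 + 8
9 = 1·8 + 1
8 = 8·1 + 0  (stop)
So -28/9 = [-4; 1, 8].

[-4; 1, 8]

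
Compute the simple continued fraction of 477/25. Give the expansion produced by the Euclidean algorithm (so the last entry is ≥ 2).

477 = 19*25 + 2
25 = 12*2 + 1
2 = 2*1 + 0  (stop)
So 477/25 = [19; 12, 2].

[19; 12, 2]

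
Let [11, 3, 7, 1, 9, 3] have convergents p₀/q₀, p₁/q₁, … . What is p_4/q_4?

2796/247

Using pₖ = aₖpₖ₋₁ + pₖ₋₂, qₖ = aₖqₖ₋₁ + qₖ₋₂ (with p₋₁=1, p₋₂=0, q₋₁=0, q₋₂=1):
  k=0: a=11, p=11, q=1
  k=1: a=3, p=34, q=3
  k=2: a=7, p=249, q=22
  k=3: a=1, p=283, q=25
  k=4: a=9, p=2796, q=247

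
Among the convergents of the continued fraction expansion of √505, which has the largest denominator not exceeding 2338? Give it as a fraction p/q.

35978/1601

√505 = [22; 2, 8, 2, 44, …] (period length 4).
Convergents:
  p_0/q_0 = 22/1
  p_1/q_1 = 45/2
  p_2/q_2 = 382/17
  p_3/q_3 = 809/36
  p_4/q_4 = 35978/1601
  p_5/q_5 = 72765/3238
q_4 = 1601 ≤ 2338 < 3238 = q_5, so the answer is 35978/1601.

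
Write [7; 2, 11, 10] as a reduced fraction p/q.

1735/232

Fold from the inside: start with 10/1.
  11 + 1/10 = 111/10
  2 + 10/111 = 232/111
  7 + 111/232 = 1735/232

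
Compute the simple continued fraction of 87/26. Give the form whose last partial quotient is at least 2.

[3; 2, 1, 8]

87 = 3×26 + 9
26 = 2×9 + 8
9 = 1×8 + 1
8 = 8×1 + 0  (stop)
So 87/26 = [3; 2, 1, 8].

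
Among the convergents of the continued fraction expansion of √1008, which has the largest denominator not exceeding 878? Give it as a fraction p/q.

24161/761

√1008 = [31; 1, 2, 1, 62, …] (period length 4).
Convergents:
  p_0/q_0 = 31/1
  p_1/q_1 = 32/1
  p_2/q_2 = 95/3
  p_3/q_3 = 127/4
  p_4/q_4 = 7969/251
  p_5/q_5 = 8096/255
  p_6/q_6 = 24161/761
  p_7/q_7 = 32257/1016
q_6 = 761 ≤ 878 < 1016 = q_7, so the answer is 24161/761.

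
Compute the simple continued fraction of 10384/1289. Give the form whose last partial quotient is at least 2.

10384 = 8·1289 + 72
1289 = 17·72 + 65
72 = 1·65 + 7
65 = 9·7 + 2
7 = 3·2 + 1
2 = 2·1 + 0  (stop)
So 10384/1289 = [8; 17, 1, 9, 3, 2].

[8; 17, 1, 9, 3, 2]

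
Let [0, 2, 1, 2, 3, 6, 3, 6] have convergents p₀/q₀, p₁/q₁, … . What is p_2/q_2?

Using pₖ = aₖpₖ₋₁ + pₖ₋₂, qₖ = aₖqₖ₋₁ + qₖ₋₂ (with p₋₁=1, p₋₂=0, q₋₁=0, q₋₂=1):
  k=0: a=0, p=0, q=1
  k=1: a=2, p=1, q=2
  k=2: a=1, p=1, q=3

1/3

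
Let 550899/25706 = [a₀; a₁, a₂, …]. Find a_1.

550899 = 21·25706 + 11073   →  a_0 = 21
25706 = 2·11073 + 3560   →  a_1 = 2

2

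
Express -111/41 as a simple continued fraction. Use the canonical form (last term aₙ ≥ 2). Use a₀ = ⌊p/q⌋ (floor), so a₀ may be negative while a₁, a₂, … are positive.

[-3; 3, 2, 2, 2]

-111 = -3·41 + 12
41 = 3·12 + 5
12 = 2·5 + 2
5 = 2·2 + 1
2 = 2·1 + 0  (stop)
So -111/41 = [-3; 3, 2, 2, 2].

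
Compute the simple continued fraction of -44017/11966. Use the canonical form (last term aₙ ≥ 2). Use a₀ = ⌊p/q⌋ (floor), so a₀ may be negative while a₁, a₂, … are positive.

[-4; 3, 9, 19, 3, 7]

-44017 = -4·11966 + 3847
11966 = 3·3847 + 425
3847 = 9·425 + 22
425 = 19·22 + 7
22 = 3·7 + 1
7 = 7·1 + 0  (stop)
So -44017/11966 = [-4; 3, 9, 19, 3, 7].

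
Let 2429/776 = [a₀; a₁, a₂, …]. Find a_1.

2429 = 3·776 + 101   →  a_0 = 3
776 = 7·101 + 69   →  a_1 = 7

7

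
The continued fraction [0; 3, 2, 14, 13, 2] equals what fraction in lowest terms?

787/2741

Fold from the inside: start with 2/1.
  13 + 1/2 = 27/2
  14 + 2/27 = 380/27
  2 + 27/380 = 787/380
  3 + 380/787 = 2741/787
  0 + 787/2741 = 787/2741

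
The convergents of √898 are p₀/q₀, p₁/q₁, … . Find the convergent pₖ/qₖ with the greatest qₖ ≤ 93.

899/30

√898 = [29; 1, 28, 1, 58, …] (period length 4).
Convergents:
  p_0/q_0 = 29/1
  p_1/q_1 = 30/1
  p_2/q_2 = 869/29
  p_3/q_3 = 899/30
  p_4/q_4 = 53011/1769
q_3 = 30 ≤ 93 < 1769 = q_4, so the answer is 899/30.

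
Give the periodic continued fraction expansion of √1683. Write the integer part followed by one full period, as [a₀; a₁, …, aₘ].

a₀ = ⌊√1683⌋ = 41.
With m₀=0, d₀=1 and mₖ₊₁ = dₖaₖ − mₖ, dₖ₊₁ = (n − mₖ₊₁²)/dₖ, aₖ₊₁ = ⌊(a₀+mₖ₊₁)/dₖ₊₁⌋:
  k=1: m=41, d=2, a=41
  k=2: m=41, d=1, a=82
d=1 and a=2a₀=82 at k=2, so the next step gives (m, d) = (41, 2) again — its k=1 value — and the period has length 2.

[41; 41, 82]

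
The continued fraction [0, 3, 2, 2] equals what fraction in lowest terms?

Using pₖ = aₖpₖ₋₁ + pₖ₋₂ and qₖ = aₖqₖ₋₁ + qₖ₋₂:
  k=0: a=0, p=0, q=1
  k=1: a=3, p=1, q=3
  k=2: a=2, p=2, q=7
  k=3: a=2, p=5, q=17

5/17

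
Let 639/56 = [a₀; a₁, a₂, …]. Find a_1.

2

639 = 11·56 + 23   →  a_0 = 11
56 = 2·23 + 10   →  a_1 = 2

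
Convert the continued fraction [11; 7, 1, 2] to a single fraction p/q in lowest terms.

Using pₖ = aₖpₖ₋₁ + pₖ₋₂ and qₖ = aₖqₖ₋₁ + qₖ₋₂:
  k=0: a=11, p=11, q=1
  k=1: a=7, p=78, q=7
  k=2: a=1, p=89, q=8
  k=3: a=2, p=256, q=23

256/23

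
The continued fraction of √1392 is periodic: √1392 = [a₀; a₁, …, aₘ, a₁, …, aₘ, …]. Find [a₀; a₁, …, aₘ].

[37; 3, 4, 3, 74]

a₀ = ⌊√1392⌋ = 37.
With m₀=0, d₀=1 and mₖ₊₁ = dₖaₖ − mₖ, dₖ₊₁ = (n − mₖ₊₁²)/dₖ, aₖ₊₁ = ⌊(a₀+mₖ₊₁)/dₖ₊₁⌋:
  k=1: m=37, d=23, a=3
  k=2: m=32, d=16, a=4
  k=3: m=32, d=23, a=3
  k=4: m=37, d=1, a=74
d=1 and a=2a₀=74 at k=4, so the next step gives (m, d) = (37, 23) again — its k=1 value — and the period has length 4.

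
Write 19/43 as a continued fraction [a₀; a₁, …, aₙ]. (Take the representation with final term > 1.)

[0; 2, 3, 1, 4]

19 = 0·43 + 19
43 = 2·19 + 5
19 = 3·5 + 4
5 = 1·4 + 1
4 = 4·1 + 0  (stop)
So 19/43 = [0; 2, 3, 1, 4].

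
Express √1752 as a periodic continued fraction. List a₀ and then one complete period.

[41; 1, 5, 1, 82]

a₀ = ⌊√1752⌋ = 41.
With m₀=0, d₀=1 and mₖ₊₁ = dₖaₖ − mₖ, dₖ₊₁ = (n − mₖ₊₁²)/dₖ, aₖ₊₁ = ⌊(a₀+mₖ₊₁)/dₖ₊₁⌋:
  k=1: m=41, d=71, a=1
  k=2: m=30, d=12, a=5
  k=3: m=30, d=71, a=1
  k=4: m=41, d=1, a=82
d=1 and a=2a₀=82 at k=4, so the next step gives (m, d) = (41, 71) again — its k=1 value — and the period has length 4.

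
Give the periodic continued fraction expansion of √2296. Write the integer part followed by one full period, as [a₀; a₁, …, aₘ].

a₀ = ⌊√2296⌋ = 47.
With m₀=0, d₀=1 and mₖ₊₁ = dₖaₖ − mₖ, dₖ₊₁ = (n − mₖ₊₁²)/dₖ, aₖ₊₁ = ⌊(a₀+mₖ₊₁)/dₖ₊₁⌋:
  k=1: m=47, d=87, a=1
  k=2: m=40, d=8, a=10
  k=3: m=40, d=87, a=1
  k=4: m=47, d=1, a=94
d=1 and a=2a₀=94 at k=4, so the next step gives (m, d) = (47, 87) again — its k=1 value — and the period has length 4.

[47; 1, 10, 1, 94]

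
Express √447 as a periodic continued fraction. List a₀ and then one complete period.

a₀ = ⌊√447⌋ = 21.
With m₀=0, d₀=1 and mₖ₊₁ = dₖaₖ − mₖ, dₖ₊₁ = (n − mₖ₊₁²)/dₖ, aₖ₊₁ = ⌊(a₀+mₖ₊₁)/dₖ₊₁⌋:
  k=1: m=21, d=6, a=7
  k=2: m=21, d=1, a=42
d=1 and a=2a₀=42 at k=2, so the next step gives (m, d) = (21, 6) again — its k=1 value — and the period has length 2.

[21; 7, 42]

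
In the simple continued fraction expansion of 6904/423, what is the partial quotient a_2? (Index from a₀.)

6904 = 16·423 + 136   →  a_0 = 16
423 = 3·136 + 15   →  a_1 = 3
136 = 9·15 + 1   →  a_2 = 9

9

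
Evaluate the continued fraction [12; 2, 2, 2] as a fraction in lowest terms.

149/12

Fold from the inside: start with 2/1.
  2 + 1/2 = 5/2
  2 + 2/5 = 12/5
  12 + 5/12 = 149/12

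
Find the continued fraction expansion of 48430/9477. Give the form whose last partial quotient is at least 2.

48430 = 5×9477 + 1045
9477 = 9×1045 + 72
1045 = 14×72 + 37
72 = 1×37 + 35
37 = 1×35 + 2
35 = 17×2 + 1
2 = 2×1 + 0  (stop)
So 48430/9477 = [5; 9, 14, 1, 1, 17, 2].

[5; 9, 14, 1, 1, 17, 2]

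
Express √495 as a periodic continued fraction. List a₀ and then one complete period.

[22; 4, 44]

a₀ = ⌊√495⌋ = 22.
With m₀=0, d₀=1 and mₖ₊₁ = dₖaₖ − mₖ, dₖ₊₁ = (n − mₖ₊₁²)/dₖ, aₖ₊₁ = ⌊(a₀+mₖ₊₁)/dₖ₊₁⌋:
  k=1: m=22, d=11, a=4
  k=2: m=22, d=1, a=44
d=1 and a=2a₀=44 at k=2, so the next step gives (m, d) = (22, 11) again — its k=1 value — and the period has length 2.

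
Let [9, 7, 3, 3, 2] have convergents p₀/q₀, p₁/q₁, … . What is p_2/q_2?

Using pₖ = aₖpₖ₋₁ + pₖ₋₂, qₖ = aₖqₖ₋₁ + qₖ₋₂ (with p₋₁=1, p₋₂=0, q₋₁=0, q₋₂=1):
  k=0: a=9, p=9, q=1
  k=1: a=7, p=64, q=7
  k=2: a=3, p=201, q=22

201/22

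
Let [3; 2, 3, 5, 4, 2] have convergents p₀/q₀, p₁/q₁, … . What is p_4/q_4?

532/155

Using pₖ = aₖpₖ₋₁ + pₖ₋₂, qₖ = aₖqₖ₋₁ + qₖ₋₂ (with p₋₁=1, p₋₂=0, q₋₁=0, q₋₂=1):
  k=0: a=3, p=3, q=1
  k=1: a=2, p=7, q=2
  k=2: a=3, p=24, q=7
  k=3: a=5, p=127, q=37
  k=4: a=4, p=532, q=155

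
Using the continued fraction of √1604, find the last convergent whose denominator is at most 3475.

√1604 = [40; 20, 80, …] (period length 2).
Convergents:
  p_0/q_0 = 40/1
  p_1/q_1 = 801/20
  p_2/q_2 = 64120/1601
  p_3/q_3 = 1283201/32040
q_2 = 1601 ≤ 3475 < 32040 = q_3, so the answer is 64120/1601.

64120/1601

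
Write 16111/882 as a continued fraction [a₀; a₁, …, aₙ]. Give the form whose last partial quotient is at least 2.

[18; 3, 1, 3, 19, 3]

16111 = 18*882 + 235
882 = 3*235 + 177
235 = 1*177 + 58
177 = 3*58 + 3
58 = 19*3 + 1
3 = 3*1 + 0  (stop)
So 16111/882 = [18; 3, 1, 3, 19, 3].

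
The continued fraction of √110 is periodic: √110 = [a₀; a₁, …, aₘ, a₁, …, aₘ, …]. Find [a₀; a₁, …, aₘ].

[10; 2, 20]

a₀ = ⌊√110⌋ = 10.
With m₀=0, d₀=1 and mₖ₊₁ = dₖaₖ − mₖ, dₖ₊₁ = (n − mₖ₊₁²)/dₖ, aₖ₊₁ = ⌊(a₀+mₖ₊₁)/dₖ₊₁⌋:
  k=1: m=10, d=10, a=2
  k=2: m=10, d=1, a=20
d=1 and a=2a₀=20 at k=2, so the next step gives (m, d) = (10, 10) again — its k=1 value — and the period has length 2.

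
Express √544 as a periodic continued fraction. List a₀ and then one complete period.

a₀ = ⌊√544⌋ = 23.
With m₀=0, d₀=1 and mₖ₊₁ = dₖaₖ − mₖ, dₖ₊₁ = (n − mₖ₊₁²)/dₖ, aₖ₊₁ = ⌊(a₀+mₖ₊₁)/dₖ₊₁⌋:
  k=1: m=23, d=15, a=3
  k=2: m=22, d=4, a=11
  k=3: m=22, d=15, a=3
  k=4: m=23, d=1, a=46
d=1 and a=2a₀=46 at k=4, so the next step gives (m, d) = (23, 15) again — its k=1 value — and the period has length 4.

[23; 3, 11, 3, 46]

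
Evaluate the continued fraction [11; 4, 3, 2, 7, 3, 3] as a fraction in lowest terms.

26061/2320

Using pₖ = aₖpₖ₋₁ + pₖ₋₂ and qₖ = aₖqₖ₋₁ + qₖ₋₂:
  k=0: a=11, p=11, q=1
  k=1: a=4, p=45, q=4
  k=2: a=3, p=146, q=13
  k=3: a=2, p=337, q=30
  k=4: a=7, p=2505, q=223
  k=5: a=3, p=7852, q=699
  k=6: a=3, p=26061, q=2320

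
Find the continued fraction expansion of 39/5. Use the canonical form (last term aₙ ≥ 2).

39 = 7×5 + 4
5 = 1×4 + 1
4 = 4×1 + 0  (stop)
So 39/5 = [7; 1, 4].

[7; 1, 4]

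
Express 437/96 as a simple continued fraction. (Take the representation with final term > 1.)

[4; 1, 1, 4, 3, 3]

437 = 4×96 + 53
96 = 1×53 + 43
53 = 1×43 + 10
43 = 4×10 + 3
10 = 3×3 + 1
3 = 3×1 + 0  (stop)
So 437/96 = [4; 1, 1, 4, 3, 3].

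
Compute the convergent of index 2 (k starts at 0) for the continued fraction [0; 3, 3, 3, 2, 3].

3/10

Using pₖ = aₖpₖ₋₁ + pₖ₋₂, qₖ = aₖqₖ₋₁ + qₖ₋₂ (with p₋₁=1, p₋₂=0, q₋₁=0, q₋₂=1):
  k=0: a=0, p=0, q=1
  k=1: a=3, p=1, q=3
  k=2: a=3, p=3, q=10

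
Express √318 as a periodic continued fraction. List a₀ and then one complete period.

[17; 1, 4, 1, 34]

a₀ = ⌊√318⌋ = 17.
With m₀=0, d₀=1 and mₖ₊₁ = dₖaₖ − mₖ, dₖ₊₁ = (n − mₖ₊₁²)/dₖ, aₖ₊₁ = ⌊(a₀+mₖ₊₁)/dₖ₊₁⌋:
  k=1: m=17, d=29, a=1
  k=2: m=12, d=6, a=4
  k=3: m=12, d=29, a=1
  k=4: m=17, d=1, a=34
d=1 and a=2a₀=34 at k=4, so the next step gives (m, d) = (17, 29) again — its k=1 value — and the period has length 4.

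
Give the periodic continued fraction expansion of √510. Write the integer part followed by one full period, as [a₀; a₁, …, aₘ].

[22; 1, 1, 2, 1, 1, 44]

a₀ = ⌊√510⌋ = 22.
With m₀=0, d₀=1 and mₖ₊₁ = dₖaₖ − mₖ, dₖ₊₁ = (n − mₖ₊₁²)/dₖ, aₖ₊₁ = ⌊(a₀+mₖ₊₁)/dₖ₊₁⌋:
  k=1: m=22, d=26, a=1
  k=2: m=4, d=19, a=1
  k=3: m=15, d=15, a=2
  k=4: m=15, d=19, a=1
  k=5: m=4, d=26, a=1
  k=6: m=22, d=1, a=44
d=1 and a=2a₀=44 at k=6, so the next step gives (m, d) = (22, 26) again — its k=1 value — and the period has length 6.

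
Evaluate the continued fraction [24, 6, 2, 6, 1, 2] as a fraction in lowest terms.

Fold from the inside: start with 2/1.
  1 + 1/2 = 3/2
  6 + 2/3 = 20/3
  2 + 3/20 = 43/20
  6 + 20/43 = 278/43
  24 + 43/278 = 6715/278

6715/278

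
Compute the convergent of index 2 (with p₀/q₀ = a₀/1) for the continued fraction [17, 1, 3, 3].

Using pₖ = aₖpₖ₋₁ + pₖ₋₂, qₖ = aₖqₖ₋₁ + qₖ₋₂ (with p₋₁=1, p₋₂=0, q₋₁=0, q₋₂=1):
  k=0: a=17, p=17, q=1
  k=1: a=1, p=18, q=1
  k=2: a=3, p=71, q=4

71/4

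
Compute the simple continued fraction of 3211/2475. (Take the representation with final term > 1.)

3211 = 1×2475 + 736
2475 = 3×736 + 267
736 = 2×267 + 202
267 = 1×202 + 65
202 = 3×65 + 7
65 = 9×7 + 2
7 = 3×2 + 1
2 = 2×1 + 0  (stop)
So 3211/2475 = [1; 3, 2, 1, 3, 9, 3, 2].

[1; 3, 2, 1, 3, 9, 3, 2]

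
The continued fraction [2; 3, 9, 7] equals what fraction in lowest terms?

462/199

Fold from the inside: start with 7/1.
  9 + 1/7 = 64/7
  3 + 7/64 = 199/64
  2 + 64/199 = 462/199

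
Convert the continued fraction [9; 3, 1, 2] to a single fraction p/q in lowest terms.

Fold from the inside: start with 2/1.
  1 + 1/2 = 3/2
  3 + 2/3 = 11/3
  9 + 3/11 = 102/11

102/11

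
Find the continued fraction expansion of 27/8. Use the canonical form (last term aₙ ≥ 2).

27 = 3*8 + 3
8 = 2*3 + 2
3 = 1*2 + 1
2 = 2*1 + 0  (stop)
So 27/8 = [3; 2, 1, 2].

[3; 2, 1, 2]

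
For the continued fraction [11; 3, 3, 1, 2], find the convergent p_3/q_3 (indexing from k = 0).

147/13

Using pₖ = aₖpₖ₋₁ + pₖ₋₂, qₖ = aₖqₖ₋₁ + qₖ₋₂ (with p₋₁=1, p₋₂=0, q₋₁=0, q₋₂=1):
  k=0: a=11, p=11, q=1
  k=1: a=3, p=34, q=3
  k=2: a=3, p=113, q=10
  k=3: a=1, p=147, q=13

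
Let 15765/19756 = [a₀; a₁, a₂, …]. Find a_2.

3

15765 = 0·19756 + 15765   →  a_0 = 0
19756 = 1·15765 + 3991   →  a_1 = 1
15765 = 3·3991 + 3792   →  a_2 = 3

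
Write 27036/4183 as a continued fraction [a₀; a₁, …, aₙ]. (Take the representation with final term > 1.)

[6; 2, 6, 3, 5, 19]

27036 = 6*4183 + 1938
4183 = 2*1938 + 307
1938 = 6*307 + 96
307 = 3*96 + 19
96 = 5*19 + 1
19 = 19*1 + 0  (stop)
So 27036/4183 = [6; 2, 6, 3, 5, 19].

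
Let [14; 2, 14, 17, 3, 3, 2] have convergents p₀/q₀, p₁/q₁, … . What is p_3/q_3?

Using pₖ = aₖpₖ₋₁ + pₖ₋₂, qₖ = aₖqₖ₋₁ + qₖ₋₂ (with p₋₁=1, p₋₂=0, q₋₁=0, q₋₂=1):
  k=0: a=14, p=14, q=1
  k=1: a=2, p=29, q=2
  k=2: a=14, p=420, q=29
  k=3: a=17, p=7169, q=495

7169/495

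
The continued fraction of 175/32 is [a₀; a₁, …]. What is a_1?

2

175 = 5·32 + 15   →  a_0 = 5
32 = 2·15 + 2   →  a_1 = 2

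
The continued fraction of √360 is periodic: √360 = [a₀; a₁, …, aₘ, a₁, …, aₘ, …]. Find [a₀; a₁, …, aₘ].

a₀ = ⌊√360⌋ = 18.
With m₀=0, d₀=1 and mₖ₊₁ = dₖaₖ − mₖ, dₖ₊₁ = (n − mₖ₊₁²)/dₖ, aₖ₊₁ = ⌊(a₀+mₖ₊₁)/dₖ₊₁⌋:
  k=1: m=18, d=36, a=1
  k=2: m=18, d=1, a=36
d=1 and a=2a₀=36 at k=2, so the next step gives (m, d) = (18, 36) again — its k=1 value — and the period has length 2.

[18; 1, 36]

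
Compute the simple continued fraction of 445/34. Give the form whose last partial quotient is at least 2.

[13; 11, 3]

445 = 13×34 + 3
34 = 11×3 + 1
3 = 3×1 + 0  (stop)
So 445/34 = [13; 11, 3].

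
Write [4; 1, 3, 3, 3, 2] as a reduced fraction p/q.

472/99

Fold from the inside: start with 2/1.
  3 + 1/2 = 7/2
  3 + 2/7 = 23/7
  3 + 7/23 = 76/23
  1 + 23/76 = 99/76
  4 + 76/99 = 472/99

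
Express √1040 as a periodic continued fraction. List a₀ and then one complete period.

[32; 4, 64]

a₀ = ⌊√1040⌋ = 32.
With m₀=0, d₀=1 and mₖ₊₁ = dₖaₖ − mₖ, dₖ₊₁ = (n − mₖ₊₁²)/dₖ, aₖ₊₁ = ⌊(a₀+mₖ₊₁)/dₖ₊₁⌋:
  k=1: m=32, d=16, a=4
  k=2: m=32, d=1, a=64
d=1 and a=2a₀=64 at k=2, so the next step gives (m, d) = (32, 16) again — its k=1 value — and the period has length 2.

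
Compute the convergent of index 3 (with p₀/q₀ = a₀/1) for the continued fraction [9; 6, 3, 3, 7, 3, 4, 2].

Using pₖ = aₖpₖ₋₁ + pₖ₋₂, qₖ = aₖqₖ₋₁ + qₖ₋₂ (with p₋₁=1, p₋₂=0, q₋₁=0, q₋₂=1):
  k=0: a=9, p=9, q=1
  k=1: a=6, p=55, q=6
  k=2: a=3, p=174, q=19
  k=3: a=3, p=577, q=63

577/63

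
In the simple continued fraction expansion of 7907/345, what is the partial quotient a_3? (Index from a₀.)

7907 = 22·345 + 317   →  a_0 = 22
345 = 1·317 + 28   →  a_1 = 1
317 = 11·28 + 9   →  a_2 = 11
28 = 3·9 + 1   →  a_3 = 3

3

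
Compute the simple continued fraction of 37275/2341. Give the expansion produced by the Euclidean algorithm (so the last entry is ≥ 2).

[15; 1, 11, 1, 14, 12]

37275 = 15·2341 + 2160
2341 = 1·2160 + 181
2160 = 11·181 + 169
181 = 1·169 + 12
169 = 14·12 + 1
12 = 12·1 + 0  (stop)
So 37275/2341 = [15; 1, 11, 1, 14, 12].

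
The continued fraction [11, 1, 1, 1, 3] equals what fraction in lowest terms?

Using pₖ = aₖpₖ₋₁ + pₖ₋₂ and qₖ = aₖqₖ₋₁ + qₖ₋₂:
  k=0: a=11, p=11, q=1
  k=1: a=1, p=12, q=1
  k=2: a=1, p=23, q=2
  k=3: a=1, p=35, q=3
  k=4: a=3, p=128, q=11

128/11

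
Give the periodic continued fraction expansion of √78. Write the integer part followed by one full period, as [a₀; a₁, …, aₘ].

[8; 1, 4, 1, 16]

a₀ = ⌊√78⌋ = 8.
With m₀=0, d₀=1 and mₖ₊₁ = dₖaₖ − mₖ, dₖ₊₁ = (n − mₖ₊₁²)/dₖ, aₖ₊₁ = ⌊(a₀+mₖ₊₁)/dₖ₊₁⌋:
  k=1: m=8, d=14, a=1
  k=2: m=6, d=3, a=4
  k=3: m=6, d=14, a=1
  k=4: m=8, d=1, a=16
d=1 and a=2a₀=16 at k=4, so the next step gives (m, d) = (8, 14) again — its k=1 value — and the period has length 4.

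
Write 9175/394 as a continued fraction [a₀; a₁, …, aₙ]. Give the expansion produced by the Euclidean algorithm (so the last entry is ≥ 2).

[23; 3, 2, 18, 3]

9175 = 23*394 + 113
394 = 3*113 + 55
113 = 2*55 + 3
55 = 18*3 + 1
3 = 3*1 + 0  (stop)
So 9175/394 = [23; 3, 2, 18, 3].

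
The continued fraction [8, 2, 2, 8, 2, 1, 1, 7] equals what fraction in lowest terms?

Fold from the inside: start with 7/1.
  1 + 1/7 = 8/7
  1 + 7/8 = 15/8
  2 + 8/15 = 38/15
  8 + 15/38 = 319/38
  2 + 38/319 = 676/319
  2 + 319/676 = 1671/676
  8 + 676/1671 = 14044/1671

14044/1671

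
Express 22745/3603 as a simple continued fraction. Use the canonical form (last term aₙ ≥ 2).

[6; 3, 5, 13, 17]

22745 = 6·3603 + 1127
3603 = 3·1127 + 222
1127 = 5·222 + 17
222 = 13·17 + 1
17 = 17·1 + 0  (stop)
So 22745/3603 = [6; 3, 5, 13, 17].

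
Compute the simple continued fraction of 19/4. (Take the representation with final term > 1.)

[4; 1, 3]

19 = 4·4 + 3
4 = 1·3 + 1
3 = 3·1 + 0  (stop)
So 19/4 = [4; 1, 3].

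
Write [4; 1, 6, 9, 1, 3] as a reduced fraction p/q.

1346/277

Using pₖ = aₖpₖ₋₁ + pₖ₋₂ and qₖ = aₖqₖ₋₁ + qₖ₋₂:
  k=0: a=4, p=4, q=1
  k=1: a=1, p=5, q=1
  k=2: a=6, p=34, q=7
  k=3: a=9, p=311, q=64
  k=4: a=1, p=345, q=71
  k=5: a=3, p=1346, q=277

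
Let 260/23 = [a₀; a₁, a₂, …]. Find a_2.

3

260 = 11·23 + 7   →  a_0 = 11
23 = 3·7 + 2   →  a_1 = 3
7 = 3·2 + 1   →  a_2 = 3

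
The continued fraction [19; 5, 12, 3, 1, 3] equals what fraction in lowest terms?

17949/935

Using pₖ = aₖpₖ₋₁ + pₖ₋₂ and qₖ = aₖqₖ₋₁ + qₖ₋₂:
  k=0: a=19, p=19, q=1
  k=1: a=5, p=96, q=5
  k=2: a=12, p=1171, q=61
  k=3: a=3, p=3609, q=188
  k=4: a=1, p=4780, q=249
  k=5: a=3, p=17949, q=935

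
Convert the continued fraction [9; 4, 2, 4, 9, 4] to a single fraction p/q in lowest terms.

Using pₖ = aₖpₖ₋₁ + pₖ₋₂ and qₖ = aₖqₖ₋₁ + qₖ₋₂:
  k=0: a=9, p=9, q=1
  k=1: a=4, p=37, q=4
  k=2: a=2, p=83, q=9
  k=3: a=4, p=369, q=40
  k=4: a=9, p=3404, q=369
  k=5: a=4, p=13985, q=1516

13985/1516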